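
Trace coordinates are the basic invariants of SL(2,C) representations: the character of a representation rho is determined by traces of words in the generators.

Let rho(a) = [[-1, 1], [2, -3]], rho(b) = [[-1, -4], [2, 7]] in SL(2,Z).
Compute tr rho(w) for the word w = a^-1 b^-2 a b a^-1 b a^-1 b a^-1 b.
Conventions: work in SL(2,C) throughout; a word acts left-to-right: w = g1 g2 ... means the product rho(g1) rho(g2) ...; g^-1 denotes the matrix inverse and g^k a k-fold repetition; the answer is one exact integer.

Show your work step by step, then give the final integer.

2376

rho(a^-1) = [[-3, -1], [-2, -1]]
... * rho(b^-1) = [[7, 4], [-2, -1]]  ->  [[-19, -11], [-12, -7]]
... * rho(b^-1) = [[7, 4], [-2, -1]]  ->  [[-111, -65], [-70, -41]]
... * rho(a) = [[-1, 1], [2, -3]]  ->  [[-19, 84], [-12, 53]]
... * rho(b) = [[-1, -4], [2, 7]]  ->  [[187, 664], [118, 419]]
... * rho(a^-1) = [[-3, -1], [-2, -1]]  ->  [[-1889, -851], [-1192, -537]]
... * rho(b) = [[-1, -4], [2, 7]]  ->  [[187, 1599], [118, 1009]]
... * rho(a^-1) = [[-3, -1], [-2, -1]]  ->  [[-3759, -1786], [-2372, -1127]]
... * rho(b) = [[-1, -4], [2, 7]]  ->  [[187, 2534], [118, 1599]]
... * rho(a^-1) = [[-3, -1], [-2, -1]]  ->  [[-5629, -2721], [-3552, -1717]]
... * rho(b) = [[-1, -4], [2, 7]]  ->  [[187, 3469], [118, 2189]]
tr = 187 + 2189 = 2376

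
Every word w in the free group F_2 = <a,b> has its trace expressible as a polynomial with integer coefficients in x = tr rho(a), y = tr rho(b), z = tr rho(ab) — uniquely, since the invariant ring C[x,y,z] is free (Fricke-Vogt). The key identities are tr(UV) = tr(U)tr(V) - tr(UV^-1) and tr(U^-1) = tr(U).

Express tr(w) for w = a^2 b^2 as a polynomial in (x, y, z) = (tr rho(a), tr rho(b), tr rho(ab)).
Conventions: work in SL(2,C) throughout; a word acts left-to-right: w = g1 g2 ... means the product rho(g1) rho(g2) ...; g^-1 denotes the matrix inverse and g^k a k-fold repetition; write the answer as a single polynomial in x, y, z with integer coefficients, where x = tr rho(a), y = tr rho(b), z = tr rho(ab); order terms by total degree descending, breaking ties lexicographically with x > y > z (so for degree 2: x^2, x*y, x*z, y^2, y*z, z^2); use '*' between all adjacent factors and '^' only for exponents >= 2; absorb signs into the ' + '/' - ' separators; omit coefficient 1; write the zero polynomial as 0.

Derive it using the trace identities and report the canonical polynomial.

x*y*z - x^2 - y^2 + 2

trace(b^2 a) = trace(b)*trace(a b) - trace(a)  (reduce the b square) = y*z - x
apply: trace(b^2) = trace(b)*trace(b) - trace(1)  (reduce the b square) = y^2 - 2
use: trace(a^2 b^2) = trace(a)*trace(b^2 a) - trace(b^2)  (reduce the a square) = x*y*z - x^2 - y^2 + 2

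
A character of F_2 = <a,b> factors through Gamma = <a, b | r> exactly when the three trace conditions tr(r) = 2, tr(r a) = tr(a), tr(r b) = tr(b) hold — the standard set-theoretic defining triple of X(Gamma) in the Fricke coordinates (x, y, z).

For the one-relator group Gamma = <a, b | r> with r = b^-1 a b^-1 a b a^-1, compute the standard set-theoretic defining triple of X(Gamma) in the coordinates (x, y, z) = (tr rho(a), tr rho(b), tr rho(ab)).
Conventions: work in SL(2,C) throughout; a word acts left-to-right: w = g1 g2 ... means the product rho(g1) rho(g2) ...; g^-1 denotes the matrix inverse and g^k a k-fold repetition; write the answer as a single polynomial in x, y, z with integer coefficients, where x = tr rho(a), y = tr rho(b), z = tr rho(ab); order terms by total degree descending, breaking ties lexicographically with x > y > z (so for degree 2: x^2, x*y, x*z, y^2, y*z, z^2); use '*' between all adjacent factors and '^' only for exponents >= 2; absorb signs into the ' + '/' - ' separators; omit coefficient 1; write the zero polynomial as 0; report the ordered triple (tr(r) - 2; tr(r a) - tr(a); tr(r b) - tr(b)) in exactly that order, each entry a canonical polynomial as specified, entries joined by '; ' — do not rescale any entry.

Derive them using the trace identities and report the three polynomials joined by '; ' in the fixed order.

tr(b^2 a) = tr(b) * tr(a b) - tr(a)  (reduce the b square) = y*z - x
tr(b^2) = tr(b) * tr(b) - tr(1)  (reduce the b square) = y^2 - 2
reduce: tr(b a^2 b) = tr(a) * tr(b^2 a) - tr(b^2)  (reduce the a square) = x*y*z - x^2 - y^2 + 2
reduce: tr(b a b a) = tr(b a) * tr(b a) - tr(1)  (split on b) = z^2 - 2
tr(b a^2 b a) = tr(a) * tr(b a b a) - tr(b a b)  (reduce the a square) = x*z^2 - y*z - x
so tr(a^2 b a^-1 b) = tr(b a^2 b) * tr(a) - tr(b a^2 b a)  (eliminate a^-1) = x^2*y*z - x^3 - x*y^2 - x*z^2 + y*z + 3*x
tr(a b a^-1 b^-1 a) = tr(a^2 b a^-1) * tr(b) - tr(a^2 b a^-1 b)  (eliminate b^-1) = -x^2*y*z + x^3 + x*y^2 + x*z^2 - 3*x
reduce: tr(a b a) = tr(a) * tr(b a) - tr(b)  (reduce the a square) = x*z - y
tr(a b a b a b) = tr(a b) * tr(a b a b) - tr(a^-1 b^-1)  (split on a) = z^3 - 3*z
tr(b^-1 a b a b a) = tr(a b a b a) * tr(b) - tr(a b a b a b)  (eliminate b^-1) = x*y*z^2 - y^2*z - z^3 - x*y + 3*z
tr(a b a^-1 b^-1 a b) = tr(b^-1 a b a b) * tr(a) - tr(b^-1 a b a b a)  (eliminate a^-1) = -x*y*z^2 + x^2*z + y^2*z + z^3 - 3*z
tr(b^-1 a b^-1 a b a^-1) = tr(a b a^-1 b^-1 a) * tr(b) - tr(a b a^-1 b^-1 a b)  (eliminate b^-1) = -x^2*y^2*z + x^3*y + x*y^3 + 2*x*y*z^2 - x^2*z - y^2*z - z^3 - 3*x*y + 3*z
reduce: tr(a^2) = tr(a) * tr(a) - tr(1)   [square of a] = x^2 - 2
reduce: tr(a b^-1 a) = tr(a^2) * tr(b) - tr(a^2 b)   [inverse elimination on b] = x^2*y - x*z - y
assemble the triple (tr(r) - 2; tr(r a) - x; tr(r b) - y)

-x^2*y^2*z + x^3*y + x*y^3 + 2*x*y*z^2 - x^2*z - y^2*z - z^3 - 3*x*y + 3*z - 2; x^2*y - x*z - x - y; x - y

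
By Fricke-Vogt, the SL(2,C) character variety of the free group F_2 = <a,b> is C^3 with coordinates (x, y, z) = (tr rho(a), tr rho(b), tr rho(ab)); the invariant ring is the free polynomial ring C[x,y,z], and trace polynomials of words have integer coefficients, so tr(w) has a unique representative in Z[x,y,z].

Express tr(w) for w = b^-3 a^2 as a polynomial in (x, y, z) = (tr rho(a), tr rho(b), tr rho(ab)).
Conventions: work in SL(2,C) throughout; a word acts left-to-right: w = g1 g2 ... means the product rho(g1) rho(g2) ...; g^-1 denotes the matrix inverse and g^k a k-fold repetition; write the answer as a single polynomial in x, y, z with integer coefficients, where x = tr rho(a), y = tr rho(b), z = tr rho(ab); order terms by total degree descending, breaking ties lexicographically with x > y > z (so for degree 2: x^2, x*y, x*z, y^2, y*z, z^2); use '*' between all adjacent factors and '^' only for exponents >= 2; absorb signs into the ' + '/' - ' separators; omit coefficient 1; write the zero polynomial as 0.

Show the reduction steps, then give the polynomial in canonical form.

x^2*y^3 - x*y^2*z - 2*x^2*y - y^3 + x*z + 3*y

tr(a^2) = tr(a)*tr(a) - tr(1) = x^2 - 2
reduce: tr(a^2 b) = tr(a)*tr(b a) - tr(b) = x*z - y
tr(a^2 b^-1) = tr(a^2)*tr(b) - tr(a^2 b) = x^2*y - x*z - y
tr(a^2 b^-2) = tr(a^2 b^-1)*tr(b) - tr(a^2) = x^2*y^2 - x*y*z - x^2 - y^2 + 2
tr(b^-3 a^2) = tr(a^2 b^-2)*tr(b) - tr(a^2 b^-1) = x^2*y^3 - x*y^2*z - 2*x^2*y - y^3 + x*z + 3*y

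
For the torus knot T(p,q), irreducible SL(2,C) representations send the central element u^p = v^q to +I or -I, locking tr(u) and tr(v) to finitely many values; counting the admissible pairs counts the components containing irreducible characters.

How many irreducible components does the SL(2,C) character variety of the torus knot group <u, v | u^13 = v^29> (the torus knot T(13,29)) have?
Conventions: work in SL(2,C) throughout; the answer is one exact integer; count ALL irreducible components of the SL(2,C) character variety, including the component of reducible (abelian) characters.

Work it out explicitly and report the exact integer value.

For T(13,29): irreducibility forces the central element u^13 = v^29 to one of +I, -I.
This locks tr(u) to 2*cos(pi*alpha/13), alpha in 1..12, and tr(v) to 2*cos(pi*beta/29), beta in 1..28, on each component of irreducible characters.
The two central values (-1)^alpha I and (-1)^beta I must be the same matrix, so alpha and beta share a parity.
Counting: 6 odd alphas x 14 odd betas + 6 even alphas x 14 even betas = 84 + 84 = 168.
That is 168 components of irreducible characters, and with the reducible (abelian) component the total is 169.

169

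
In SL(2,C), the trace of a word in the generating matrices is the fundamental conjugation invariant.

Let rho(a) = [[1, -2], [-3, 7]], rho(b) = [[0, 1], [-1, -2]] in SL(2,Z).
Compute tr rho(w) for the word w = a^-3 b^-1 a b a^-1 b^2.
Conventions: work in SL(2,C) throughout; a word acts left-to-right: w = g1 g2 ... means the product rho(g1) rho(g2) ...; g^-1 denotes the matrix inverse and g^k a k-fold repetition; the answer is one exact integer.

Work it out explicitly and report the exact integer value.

-18524

rho(a^-1) = [[7, 2], [3, 1]]
... * rho(a^-1) = [[7, 2], [3, 1]]  ->  [[55, 16], [24, 7]]
... * rho(a^-1) = [[7, 2], [3, 1]]  ->  [[433, 126], [189, 55]]
... * rho(b^-1) = [[-2, -1], [1, 0]]  ->  [[-740, -433], [-323, -189]]
... * rho(a) = [[1, -2], [-3, 7]]  ->  [[559, -1551], [244, -677]]
... * rho(b) = [[0, 1], [-1, -2]]  ->  [[1551, 3661], [677, 1598]]
... * rho(a^-1) = [[7, 2], [3, 1]]  ->  [[21840, 6763], [9533, 2952]]
... * rho(b) = [[0, 1], [-1, -2]]  ->  [[-6763, 8314], [-2952, 3629]]
... * rho(b) = [[0, 1], [-1, -2]]  ->  [[-8314, -23391], [-3629, -10210]]
tr = -8314 + -10210 = -18524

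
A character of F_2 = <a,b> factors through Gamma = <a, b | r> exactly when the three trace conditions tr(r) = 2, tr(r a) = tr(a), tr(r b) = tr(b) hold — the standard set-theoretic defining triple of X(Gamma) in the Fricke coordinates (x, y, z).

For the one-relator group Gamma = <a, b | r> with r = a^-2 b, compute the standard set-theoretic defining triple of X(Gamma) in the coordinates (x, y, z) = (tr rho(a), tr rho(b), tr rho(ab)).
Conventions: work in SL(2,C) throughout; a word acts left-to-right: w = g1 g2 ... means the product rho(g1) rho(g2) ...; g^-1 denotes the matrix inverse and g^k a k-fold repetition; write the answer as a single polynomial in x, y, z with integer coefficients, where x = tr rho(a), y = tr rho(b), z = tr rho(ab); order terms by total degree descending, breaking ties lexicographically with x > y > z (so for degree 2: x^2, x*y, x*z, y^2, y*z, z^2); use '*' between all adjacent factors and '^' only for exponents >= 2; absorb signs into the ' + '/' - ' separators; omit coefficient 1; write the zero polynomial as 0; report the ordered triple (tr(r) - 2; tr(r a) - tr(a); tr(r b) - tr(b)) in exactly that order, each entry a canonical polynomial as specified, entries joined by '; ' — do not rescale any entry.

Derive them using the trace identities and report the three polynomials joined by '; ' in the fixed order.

trace(a^-1 b) = trace(b)*trace(a) - trace(b a) = x*y - z
trace(a^-2 b) = trace(a^-1 b)*trace(a) - trace(a^-1 b a) = x^2*y - x*z - y
trace(b^2) = trace(b)*trace(b) - trace(1) = y^2 - 2
trace(b^2 a) = trace(b)*trace(a b) - trace(a) = y*z - x
trace(a^-1 b^2) = trace(b^2)*trace(a) - trace(b^2 a) = x*y^2 - y*z - x
trace(a^-2 b^2) = trace(a^-1 b^2)*trace(a) - trace(a^-1 b^2 a) = x^2*y^2 - x*y*z - x^2 - y^2 + 2
assemble the triple (trace(r) - 2; trace(r a) - x; trace(r b) - y)

x^2*y - x*z - y - 2; x*y - x - z; x^2*y^2 - x*y*z - x^2 - y^2 - y + 2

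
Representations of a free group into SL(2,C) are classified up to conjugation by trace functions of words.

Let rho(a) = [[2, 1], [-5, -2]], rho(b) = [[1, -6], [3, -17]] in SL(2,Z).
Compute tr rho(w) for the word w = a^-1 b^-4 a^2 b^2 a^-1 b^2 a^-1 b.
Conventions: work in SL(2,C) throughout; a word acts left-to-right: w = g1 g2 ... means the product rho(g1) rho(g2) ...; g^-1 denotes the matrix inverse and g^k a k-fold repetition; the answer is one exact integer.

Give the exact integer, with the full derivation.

rho(a^-1) = [[-2, -1], [5, 2]]
... * rho(b^-1) = [[-17, 6], [-3, 1]]  ->  [[37, -13], [-91, 32]]
... * rho(b^-1) = [[-17, 6], [-3, 1]]  ->  [[-590, 209], [1451, -514]]
... * rho(b^-1) = [[-17, 6], [-3, 1]]  ->  [[9403, -3331], [-23125, 8192]]
... * rho(b^-1) = [[-17, 6], [-3, 1]]  ->  [[-149858, 53087], [368549, -130558]]
... * rho(a) = [[2, 1], [-5, -2]]  ->  [[-565151, -256032], [1389888, 629665]]
... * rho(a) = [[2, 1], [-5, -2]]  ->  [[149858, -53087], [-368549, 130558]]
... * rho(b) = [[1, -6], [3, -17]]  ->  [[-9403, 3331], [23125, -8192]]
... * rho(b) = [[1, -6], [3, -17]]  ->  [[590, -209], [-1451, 514]]
... * rho(a^-1) = [[-2, -1], [5, 2]]  ->  [[-2225, -1008], [5472, 2479]]
... * rho(b) = [[1, -6], [3, -17]]  ->  [[-5249, 30486], [12909, -74975]]
... * rho(b) = [[1, -6], [3, -17]]  ->  [[86209, -486768], [-212016, 1197121]]
... * rho(a^-1) = [[-2, -1], [5, 2]]  ->  [[-2606258, -1059745], [6409637, 2606258]]
... * rho(b) = [[1, -6], [3, -17]]  ->  [[-5785493, 33653213], [14228411, -82764208]]
tr = -5785493 + -82764208 = -88549701

-88549701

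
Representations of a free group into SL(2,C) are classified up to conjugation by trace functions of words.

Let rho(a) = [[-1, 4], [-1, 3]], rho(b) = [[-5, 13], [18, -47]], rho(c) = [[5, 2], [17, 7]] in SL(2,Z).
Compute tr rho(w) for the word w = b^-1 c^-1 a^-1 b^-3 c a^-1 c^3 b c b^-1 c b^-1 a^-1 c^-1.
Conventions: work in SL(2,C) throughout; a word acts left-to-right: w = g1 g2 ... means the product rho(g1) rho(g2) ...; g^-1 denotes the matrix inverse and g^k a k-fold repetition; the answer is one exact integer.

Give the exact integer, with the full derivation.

324931906799736873278

rho(b^-1) = [[-47, -13], [-18, -5]]
... * rho(c^-1) = [[7, -2], [-17, 5]]  ->  [[-108, 29], [-41, 11]]
... * rho(a^-1) = [[3, -4], [1, -1]]  ->  [[-295, 403], [-112, 153]]
... * rho(b^-1) = [[-47, -13], [-18, -5]]  ->  [[6611, 1820], [2510, 691]]
... * rho(b^-1) = [[-47, -13], [-18, -5]]  ->  [[-343477, -95043], [-130408, -36085]]
... * rho(b^-1) = [[-47, -13], [-18, -5]]  ->  [[17854193, 4940416], [6778706, 1875729]]
... * rho(c) = [[5, 2], [17, 7]]  ->  [[173258037, 70291298], [65780923, 26687515]]
... * rho(a^-1) = [[3, -4], [1, -1]]  ->  [[590065409, -763323446], [224030284, -289811207]]
... * rho(c) = [[5, 2], [17, 7]]  ->  [[-10026171537, -4163133304], [-3806639099, -1580617881]]
... * rho(c) = [[5, 2], [17, 7]]  ->  [[-120904123853, -49194276202], [-45903699472, -18677603365]]
... * rho(c) = [[5, 2], [17, 7]]  ->  [[-1440823314699, -586168181120], [-547037754565, -222550622499]]
... * rho(b) = [[-5, 13], [18, -47]]  ->  [[-3346910686665, 8819201421553], [-1270722432157, 3348388448108]]
... * rho(c) = [[5, 2], [17, 7]]  ->  [[133191870733076, 55040588577541], [50568991457051, 20897274272442]]
... * rho(b^-1) = [[-47, -13], [-18, -5]]  ->  [[-7250748518850310, -2006697262417693], [-2752893535385353, -761883260303873]]
... * rho(c) = [[5, 2], [17, 7]]  ->  [[-70367596055352331, -28548377874624471], [-26716483102092606, -10838969892897817]]
... * rho(b^-1) = [[-47, -13], [-18, -5]]  ->  [[3821147816344800035, 1057520638092702658], [1450776163870513188, 401509129791692963]]
... * rho(a^-1) = [[3, -4], [1, -1]]  ->  [[12520964087127102763, -16342111903471902798], [4753837621403232527, -6204613785273745715]]
... * rho(c^-1) = [[7, -2], [-17, 5]]  ->  [[365462650968912066907, -106752487691613719516], [138755297699476304844, -40530744169175193629]]
tr = 365462650968912066907 + -40530744169175193629 = 324931906799736873278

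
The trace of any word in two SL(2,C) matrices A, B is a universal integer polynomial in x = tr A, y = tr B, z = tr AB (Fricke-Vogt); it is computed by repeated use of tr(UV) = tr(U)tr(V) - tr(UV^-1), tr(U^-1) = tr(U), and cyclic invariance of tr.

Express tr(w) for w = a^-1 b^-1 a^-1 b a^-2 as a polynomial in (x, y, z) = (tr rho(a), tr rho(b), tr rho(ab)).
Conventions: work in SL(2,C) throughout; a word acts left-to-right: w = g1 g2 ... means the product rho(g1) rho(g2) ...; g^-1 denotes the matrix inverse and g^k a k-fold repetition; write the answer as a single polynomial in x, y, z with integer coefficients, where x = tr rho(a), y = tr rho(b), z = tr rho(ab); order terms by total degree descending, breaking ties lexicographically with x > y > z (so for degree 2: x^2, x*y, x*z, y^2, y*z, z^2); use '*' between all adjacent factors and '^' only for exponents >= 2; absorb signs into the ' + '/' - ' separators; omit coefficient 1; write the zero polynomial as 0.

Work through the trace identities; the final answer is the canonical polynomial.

tr(a^-1 b) = tr(b)*tr(a) - tr(b a) = x*y - z
use: tr(a^-1 b a^-1) = tr(a^-1 b)*tr(a) - tr(a^-1 b a) = x^2*y - x*z - y
tr(b^2) = tr(b)*tr(b) - tr(1) = y^2 - 2
use: tr(b^2 a) = tr(b)*tr(a b) - tr(a) = y*z - x
tr(b a^-1 b) = tr(b^2)*tr(a) - tr(b^2 a) = x*y^2 - y*z - x
tr(b a b a) = tr(b a)*tr(b a) - tr(1) = z^2 - 2
tr(b a^-1 b a) = tr(b a b)*tr(a) - tr(b a b a) = x*y*z - x^2 - z^2 + 2
use: tr(a^-1 b a^-1 b) = tr(b a^-1 b)*tr(a) - tr(b a^-1 b a) = x^2*y^2 - 2*x*y*z + z^2 - 2
apply: tr(a^-1 b^-1 a^-1 b) = tr(a^-1 b a^-1)*tr(b) - tr(a^-1 b a^-1 b) = x*y*z - y^2 - z^2 + 2
apply: tr(a^-1 b^-1 a^-1 b a^-1) = tr(a^-1 b^-1 a^-1 b)*tr(a) - tr(a^-1 b^-1 a^-1 b a) = x^2*y*z - x*y^2 - x*z^2 + x
use: tr(a^-1 b^-1 a^-1 b a^-2) = tr(a^-1 b^-1 a^-1 b a^-1)*tr(a) - tr(a^-1 b^-1 a^-1 b) = x^3*y*z - x^2*y^2 - x^2*z^2 - x*y*z + x^2 + y^2 + z^2 - 2

x^3*y*z - x^2*y^2 - x^2*z^2 - x*y*z + x^2 + y^2 + z^2 - 2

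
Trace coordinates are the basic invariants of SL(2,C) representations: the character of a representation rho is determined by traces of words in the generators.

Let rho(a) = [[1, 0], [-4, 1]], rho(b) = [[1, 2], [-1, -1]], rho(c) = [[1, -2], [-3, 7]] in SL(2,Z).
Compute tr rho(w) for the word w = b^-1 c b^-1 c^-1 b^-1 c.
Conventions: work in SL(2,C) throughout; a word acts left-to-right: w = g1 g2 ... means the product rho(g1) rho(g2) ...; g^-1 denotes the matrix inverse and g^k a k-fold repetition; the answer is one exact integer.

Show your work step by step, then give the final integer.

-1610

rho(b^-1) = [[-1, -2], [1, 1]]
... * rho(c) = [[1, -2], [-3, 7]]  ->  [[5, -12], [-2, 5]]
... * rho(b^-1) = [[-1, -2], [1, 1]]  ->  [[-17, -22], [7, 9]]
... * rho(c^-1) = [[7, 2], [3, 1]]  ->  [[-185, -56], [76, 23]]
... * rho(b^-1) = [[-1, -2], [1, 1]]  ->  [[129, 314], [-53, -129]]
... * rho(c) = [[1, -2], [-3, 7]]  ->  [[-813, 1940], [334, -797]]
tr = -813 + -797 = -1610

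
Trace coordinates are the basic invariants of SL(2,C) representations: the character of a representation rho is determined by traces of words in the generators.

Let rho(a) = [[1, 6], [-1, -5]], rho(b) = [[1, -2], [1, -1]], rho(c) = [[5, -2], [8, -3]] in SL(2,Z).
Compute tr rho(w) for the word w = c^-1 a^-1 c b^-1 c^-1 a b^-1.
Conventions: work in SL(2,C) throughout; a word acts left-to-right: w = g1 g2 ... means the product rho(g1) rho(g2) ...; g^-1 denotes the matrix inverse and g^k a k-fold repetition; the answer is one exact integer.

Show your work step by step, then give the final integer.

-59578

rho(c^-1) = [[-3, 2], [-8, 5]]
... * rho(a^-1) = [[-5, -6], [1, 1]]  ->  [[17, 20], [45, 53]]
... * rho(c) = [[5, -2], [8, -3]]  ->  [[245, -94], [649, -249]]
... * rho(b^-1) = [[-1, 2], [-1, 1]]  ->  [[-151, 396], [-400, 1049]]
... * rho(c^-1) = [[-3, 2], [-8, 5]]  ->  [[-2715, 1678], [-7192, 4445]]
... * rho(a) = [[1, 6], [-1, -5]]  ->  [[-4393, -24680], [-11637, -65377]]
... * rho(b^-1) = [[-1, 2], [-1, 1]]  ->  [[29073, -33466], [77014, -88651]]
tr = 29073 + -88651 = -59578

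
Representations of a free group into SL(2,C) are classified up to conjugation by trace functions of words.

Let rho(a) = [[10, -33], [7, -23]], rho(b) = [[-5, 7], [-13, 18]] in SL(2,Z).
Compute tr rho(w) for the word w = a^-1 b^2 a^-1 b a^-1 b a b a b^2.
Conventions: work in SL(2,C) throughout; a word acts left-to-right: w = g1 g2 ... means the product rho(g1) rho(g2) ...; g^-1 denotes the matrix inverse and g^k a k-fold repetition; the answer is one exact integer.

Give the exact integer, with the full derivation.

-214098556687

rho(a^-1) = [[-23, 33], [-7, 10]]
... * rho(b) = [[-5, 7], [-13, 18]]  ->  [[-314, 433], [-95, 131]]
... * rho(b) = [[-5, 7], [-13, 18]]  ->  [[-4059, 5596], [-1228, 1693]]
... * rho(a^-1) = [[-23, 33], [-7, 10]]  ->  [[54185, -77987], [16393, -23594]]
... * rho(b) = [[-5, 7], [-13, 18]]  ->  [[742906, -1024471], [224757, -309941]]
... * rho(a^-1) = [[-23, 33], [-7, 10]]  ->  [[-9915541, 14271188], [-2999824, 4317571]]
... * rho(b) = [[-5, 7], [-13, 18]]  ->  [[-135947739, 187472597], [-41129303, 56717510]]
... * rho(a) = [[10, -33], [7, -23]]  ->  [[-47169211, 174405656], [-14270460, 52764269]]
... * rho(b) = [[-5, 7], [-13, 18]]  ->  [[-2031427473, 2809117331], [-614583197, 849863622]]
... * rho(a) = [[10, -33], [7, -23]]  ->  [[-650453413, 2427407996], [-196786616, 734382195]]
... * rho(b) = [[-5, 7], [-13, 18]]  ->  [[-28304036883, 39140170037], [-8563035455, 11841373198]]
... * rho(b) = [[-5, 7], [-13, 18]]  ->  [[-367302026066, 506394802485], [-111122674299, 153203469379]]
tr = -367302026066 + 153203469379 = -214098556687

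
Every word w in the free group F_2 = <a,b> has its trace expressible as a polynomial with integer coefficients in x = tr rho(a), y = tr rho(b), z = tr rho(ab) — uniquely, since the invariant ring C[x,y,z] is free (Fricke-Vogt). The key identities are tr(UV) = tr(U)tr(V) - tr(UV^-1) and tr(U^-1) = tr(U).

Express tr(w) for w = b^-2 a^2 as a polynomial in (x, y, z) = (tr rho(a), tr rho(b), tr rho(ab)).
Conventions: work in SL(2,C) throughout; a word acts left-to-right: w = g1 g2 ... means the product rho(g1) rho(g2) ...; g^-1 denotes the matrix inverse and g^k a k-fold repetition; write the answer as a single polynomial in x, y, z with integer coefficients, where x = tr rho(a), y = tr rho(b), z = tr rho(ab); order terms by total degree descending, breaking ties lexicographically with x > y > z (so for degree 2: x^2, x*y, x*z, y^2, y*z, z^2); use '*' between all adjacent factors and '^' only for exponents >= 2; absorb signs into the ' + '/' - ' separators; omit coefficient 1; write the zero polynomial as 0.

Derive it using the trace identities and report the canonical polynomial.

use: trace(a^2) = trace(a)*trace(a) - trace(1)  (reduce the a square) = x^2 - 2
apply: trace(a^2 b) = trace(a)*trace(b a) - trace(b)  (reduce the a square) = x*z - y
use: trace(a^2 b^-1) = trace(a^2)*trace(b) - trace(a^2 b)  (eliminate b^-1) = x^2*y - x*z - y
trace(b^-2 a^2) = trace(a^2 b^-1)*trace(b) - trace(a^2)  (eliminate b^-1) = x^2*y^2 - x*y*z - x^2 - y^2 + 2

x^2*y^2 - x*y*z - x^2 - y^2 + 2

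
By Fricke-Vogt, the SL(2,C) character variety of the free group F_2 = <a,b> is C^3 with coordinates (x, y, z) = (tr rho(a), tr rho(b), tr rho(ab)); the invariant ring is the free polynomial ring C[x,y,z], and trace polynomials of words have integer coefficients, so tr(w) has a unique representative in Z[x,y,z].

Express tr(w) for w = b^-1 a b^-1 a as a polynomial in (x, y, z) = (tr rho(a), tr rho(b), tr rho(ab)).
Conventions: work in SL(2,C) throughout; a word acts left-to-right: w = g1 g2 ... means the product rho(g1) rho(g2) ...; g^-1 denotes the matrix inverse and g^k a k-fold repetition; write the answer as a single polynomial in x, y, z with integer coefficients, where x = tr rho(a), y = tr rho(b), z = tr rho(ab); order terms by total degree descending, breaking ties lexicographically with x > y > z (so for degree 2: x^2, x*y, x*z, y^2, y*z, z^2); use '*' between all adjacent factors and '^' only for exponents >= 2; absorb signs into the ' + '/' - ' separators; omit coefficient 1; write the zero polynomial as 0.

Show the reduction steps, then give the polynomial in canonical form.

x^2*y^2 - 2*x*y*z + z^2 - 2

trace(a^2) = trace(a)*trace(a) - trace(1)   [square of a] = x^2 - 2
trace(a^2 b) = trace(a)*trace(b a) - trace(b)   [square of a] = x*z - y
trace(a b^-1 a) = trace(a^2)*trace(b) - trace(a^2 b)   [inverse elimination on b] = x^2*y - x*z - y
trace(a b a b) = trace(a b)*trace(a b) - trace(1)   [split at a repeated a] = z^2 - 2
trace(a b^-1 a b) = trace(a b a)*trace(b) - trace(a b a b)   [inverse elimination on b] = x*y*z - y^2 - z^2 + 2
trace(b^-1 a b^-1 a) = trace(a b^-1 a)*trace(b) - trace(a b^-1 a b)   [inverse elimination on b] = x^2*y^2 - 2*x*y*z + z^2 - 2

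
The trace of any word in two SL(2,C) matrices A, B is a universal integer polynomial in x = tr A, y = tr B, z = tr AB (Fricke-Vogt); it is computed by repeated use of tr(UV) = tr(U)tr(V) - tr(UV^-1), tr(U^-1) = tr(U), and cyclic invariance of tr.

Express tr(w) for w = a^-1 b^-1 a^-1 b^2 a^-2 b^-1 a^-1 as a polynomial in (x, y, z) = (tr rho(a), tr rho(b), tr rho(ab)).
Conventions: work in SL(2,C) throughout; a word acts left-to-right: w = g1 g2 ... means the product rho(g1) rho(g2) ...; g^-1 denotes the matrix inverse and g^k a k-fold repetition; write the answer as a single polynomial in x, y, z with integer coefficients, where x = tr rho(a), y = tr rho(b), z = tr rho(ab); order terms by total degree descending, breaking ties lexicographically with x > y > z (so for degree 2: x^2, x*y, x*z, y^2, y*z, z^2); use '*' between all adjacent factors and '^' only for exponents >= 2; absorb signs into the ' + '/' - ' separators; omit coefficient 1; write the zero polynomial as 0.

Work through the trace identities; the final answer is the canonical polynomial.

tr(b^2) = tr(b) tr(b) - tr(1) = y^2 - 2
tr(b^2 a) = tr(b) tr(a b) - tr(a) = y*z - x
tr(b^2 a^-1) = tr(b^2) tr(a) - tr(b^2 a) = x*y^2 - y*z - x
tr(a^-2 b^2) = tr(b^2 a^-1) tr(a) - tr(b^2) = x^2*y^2 - x*y*z - x^2 - y^2 + 2
tr(a^-2 b^2 a^-1) = tr(a^-2 b^2) tr(a) - tr(a^-2 b^2 a) = x^3*y^2 - x^2*y*z - x^3 - 2*x*y^2 + y*z + 3*x
tr(a^-3 b^2 a^-1) = tr(a^-2 b^2 a^-1) tr(a) - tr(a^-2 b^2) = x^4*y^2 - x^3*y*z - x^4 - 3*x^2*y^2 + 2*x*y*z + 4*x^2 + y^2 - 2
and tr(a^-1 b^2 a^-4) = tr(a^-3 b^2 a^-1) tr(a) - tr(a^-3 b^2) = x^5*y^2 - x^4*y*z - x^5 - 4*x^3*y^2 + 3*x^2*y*z + 5*x^3 + 3*x*y^2 - y*z - 5*x
tr(b^3) = tr(b) tr(b^2) - tr(b) = y^3 - 3*y
tr(b^3 a) = tr(b) tr(a b^2) - tr(a b) = y^2*z - x*y - z
tr(b a^-1 b^2) = tr(b^3) tr(a) - tr(b^3 a) = x*y^3 - y^2*z - 2*x*y + z
tr(a b a b) = tr(b a) tr(b a) - tr(1) = z^2 - 2
tr(a b a) = tr(a) tr(b a) - tr(b) = x*z - y
next, tr(b^2 a b a) = tr(b) tr(a b a b) - tr(a b a) = y*z^2 - x*z - y
and tr(b a^-1 b^2 a) = tr(b^2 a b) tr(a) - tr(b^2 a b a) = x*y^2*z - x^2*y - y*z^2 + y
and tr(b a^-1 b^2 a^-1) = tr(b a^-1 b^2) tr(a) - tr(b a^-1 b^2 a) = x^2*y^3 - 2*x*y^2*z - x^2*y + y*z^2 + x*z - y
and tr(a^-1 b a^-1 b^2 a^-1) = tr(b a^-1 b^2 a^-1) tr(a) - tr(b a^-1 b^2) = x^3*y^3 - 2*x^2*y^2*z - x^3*y - x*y^3 + x*y*z^2 + x^2*z + y^2*z + x*y - z
next, tr(a^-2 b a^-1 b^2 a^-1) = tr(a^-1 b a^-1 b^2 a^-1) tr(a) - tr(a^-1 b a^-1 b^2) = x^4*y^3 - 2*x^3*y^2*z - x^4*y - 2*x^2*y^3 + x^2*y*z^2 + x^3*z + 3*x*y^2*z + 2*x^2*y - y*z^2 - 2*x*z + y
next, tr(a^-1 b^2 a^-4 b) = tr(a^-2 b a^-1 b^2 a^-1) tr(a) - tr(a^-2 b a^-1 b^2) = x^5*y^3 - 2*x^4*y^2*z - x^5*y - 3*x^3*y^3 + x^3*y*z^2 + x^4*z + 5*x^2*y^2*z + 3*x^3*y + x*y^3 - 2*x*y*z^2 - 3*x^2*z - y^2*z + z
next, tr(a^-2 b^-1 a^-1 b^2 a^-2) = tr(a^-1 b^2 a^-4) tr(b) - tr(a^-1 b^2 a^-4 b) = x^4*y^2*z - x^3*y^3 - x^3*y*z^2 - x^4*z - 2*x^2*y^2*z + 2*x^3*y + 2*x*y^3 + 2*x*y*z^2 + 3*x^2*z - 5*x*y - z
next, tr(b a b a^-1) = tr(b a b) tr(a) - tr(b a b a) = x*y*z - x^2 - z^2 + 2
and tr(b a^-2 b a) = tr(b a b a^-1) tr(a) - tr(b a b) = x^2*y*z - x^3 - x*z^2 - y*z + 3*x
next, tr(a^-1 b a^-2 b) = tr(b a^-2 b) tr(a) - tr(b a^-2 b a) = x^3*y^2 - 2*x^2*y*z - x*y^2 + x*z^2 + y*z - x
tr(b a^-2 b a^-2) = tr(a^-1 b a^-2 b) tr(a) - tr(a^-1 b a^-2 b a) = x^4*y^2 - 2*x^3*y*z - 2*x^2*y^2 + x^2*z^2 + 2*x*y*z + y^2 - 2
and tr(b a^2 b) = tr(a) tr(b^2 a) - tr(b^2) = x*y*z - x^2 - y^2 + 2
next, tr(b a^2 b^2) = tr(b) tr(b a^2 b) - tr(b a^2) = x*y^2*z - x^2*y - y^3 - x*z + 3*y
tr(a b a^2 b) = tr(a) tr(b a b a) - tr(b a b) = x*z^2 - y*z - x
tr(a b a^2) = tr(a) tr(a b a) - tr(a b) = x^2*z - x*y - z
next, tr(b a^2 b^2 a) = tr(b) tr(a b a^2 b) - tr(a b a^2) = x*y*z^2 - x^2*z - y^2*z + z
tr(a b^2 a^-1 b a) = tr(b a^2 b^2) tr(a) - tr(b a^2 b^2 a) = x^2*y^2*z - x^3*y - x*y^3 - x*y*z^2 + y^2*z + 3*x*y - z
next, tr(b a b a b^2) = tr(b) tr(b a b a b) - tr(b a b a) = y^2*z^2 - x*y*z - y^2 - z^2 + 2
and tr(a b a b a b) = tr(b a) tr(b a b a) - tr(b^-1 a^-1) = z^3 - 3*z
tr(b a b a b^2 a) = tr(b) tr(a b a b a b) - tr(a b a b a) = y*z^3 - x*z^2 - 2*y*z + x
tr(a b^2 a^-1 b a b) = tr(b a b a b^2) tr(a) - tr(b a b a b^2 a) = x*y^2*z^2 - x^2*y*z - y*z^3 - x*y^2 + 2*y*z + x
tr(b^-1 a b^2 a^-1 b a) = tr(a b^2 a^-1 b a) tr(b) - tr(a b^2 a^-1 b a b) = x^2*y^3*z - x^3*y^2 - x*y^4 - 2*x*y^2*z^2 + x^2*y*z + y^3*z + y*z^3 + 4*x*y^2 - 3*y*z - x
tr(a^-1 b a^-1 b^-1 a b^2) = tr(b^-1 a b^2 a^-1 b) tr(a) - tr(b^-1 a b^2 a^-1 b a) = -x^2*y^3*z + x^3*y^2 + x*y^4 + 2*x*y^2*z^2 - x^2*y*z - y^3*z - y*z^3 - 3*x*y^2 + 3*y*z - x
tr(b^-1 a b^3 a) = tr(a b^3 a) tr(b) - tr(a b^3 a b) = x*y^3*z - x^2*y^2 - y^4 - y^2*z^2 + 4*y^2 + z^2 - 2
tr(b a^-1 b^-1 a b^2) = tr(b^-1 a b^3) tr(a) - tr(b^-1 a b^3 a) = -x*y^3*z + x^2*y^2 + y^4 + y^2*z^2 + x*y*z - x^2 - 4*y^2 - z^2 + 2
tr(a^-1 b^-1 a b^2 a^-2 b) = tr(a^-1 b a^-1 b^-1 a b^2) tr(a) - tr(a^-1 b a^-1 b^-1 a b^2 a) = -x^3*y^3*z + x^4*y^2 + x^2*y^4 + 2*x^2*y^2*z^2 - x^3*y*z - x*y*z^3 - 4*x^2*y^2 - y^4 - y^2*z^2 + 2*x*y*z + 4*y^2 + z^2 - 2
and tr(b^2 a^-2 b a^-2 b^-1 a) = tr(a^-1 b^-1 a b^2 a^-2 b) tr(a) - tr(a^-1 b^-1 a b^2 a^-2 b a) = -x^4*y^3*z + x^5*y^2 + x^3*y^4 + 2*x^3*y^2*z^2 - x^4*y*z - x^2*y*z^3 - 4*x^3*y^2 - x*y^4 - x*y^2*z^2 + 2*x^2*y*z + 3*x*y^2 + x*z^2 + y*z - x
next, tr(a^-2 b^-1 a^-1 b^2 a^-2 b) = tr(b^2 a^-2 b a^-2 b^-1) tr(a) - tr(b^2 a^-2 b a^-2 b^-1 a) = x^4*y^3*z - x^3*y^4 - 2*x^3*y^2*z^2 - x^4*y*z + x^2*y*z^3 + 2*x^3*y^2 + x^3*z^2 + x*y^4 + x*y^2*z^2 - 2*x*y^2 - x*z^2 - y*z - x
tr(a^-1 b^-1 a^-1 b^2 a^-2 b^-1 a^-1) = tr(a^-2 b^-1 a^-1 b^2 a^-2) tr(b) - tr(a^-2 b^-1 a^-1 b^2 a^-2 b) = x^3*y^2*z^2 - 2*x^2*y^3*z - x^2*y*z^3 - x^3*z^2 + x*y^4 + x*y^2*z^2 + 3*x^2*y*z - 3*x*y^2 + x*z^2 + x

x^3*y^2*z^2 - 2*x^2*y^3*z - x^2*y*z^3 - x^3*z^2 + x*y^4 + x*y^2*z^2 + 3*x^2*y*z - 3*x*y^2 + x*z^2 + x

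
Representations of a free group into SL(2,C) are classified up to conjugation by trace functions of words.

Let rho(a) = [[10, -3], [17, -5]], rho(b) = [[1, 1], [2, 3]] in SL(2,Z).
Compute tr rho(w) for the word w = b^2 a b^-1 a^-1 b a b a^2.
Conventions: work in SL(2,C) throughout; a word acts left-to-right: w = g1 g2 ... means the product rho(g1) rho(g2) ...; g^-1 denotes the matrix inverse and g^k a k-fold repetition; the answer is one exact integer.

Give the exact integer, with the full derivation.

-22080

rho(b) = [[1, 1], [2, 3]]
... * rho(b) = [[1, 1], [2, 3]]  ->  [[3, 4], [8, 11]]
... * rho(a) = [[10, -3], [17, -5]]  ->  [[98, -29], [267, -79]]
... * rho(b^-1) = [[3, -1], [-2, 1]]  ->  [[352, -127], [959, -346]]
... * rho(a^-1) = [[-5, 3], [-17, 10]]  ->  [[399, -214], [1087, -583]]
... * rho(b) = [[1, 1], [2, 3]]  ->  [[-29, -243], [-79, -662]]
... * rho(a) = [[10, -3], [17, -5]]  ->  [[-4421, 1302], [-12044, 3547]]
... * rho(b) = [[1, 1], [2, 3]]  ->  [[-1817, -515], [-4950, -1403]]
... * rho(a) = [[10, -3], [17, -5]]  ->  [[-26925, 8026], [-73351, 21865]]
... * rho(a) = [[10, -3], [17, -5]]  ->  [[-132808, 40645], [-361805, 110728]]
tr = -132808 + 110728 = -22080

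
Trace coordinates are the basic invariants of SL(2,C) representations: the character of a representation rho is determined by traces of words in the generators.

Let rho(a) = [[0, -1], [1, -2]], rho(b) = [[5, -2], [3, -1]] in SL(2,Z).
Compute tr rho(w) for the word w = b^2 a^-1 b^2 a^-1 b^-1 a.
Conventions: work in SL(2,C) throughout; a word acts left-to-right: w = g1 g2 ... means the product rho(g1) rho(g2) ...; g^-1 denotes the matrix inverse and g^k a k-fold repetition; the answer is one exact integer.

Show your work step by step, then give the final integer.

-139

rho(b) = [[5, -2], [3, -1]]
... * rho(b) = [[5, -2], [3, -1]]  ->  [[19, -8], [12, -5]]
... * rho(a^-1) = [[-2, 1], [-1, 0]]  ->  [[-30, 19], [-19, 12]]
... * rho(b) = [[5, -2], [3, -1]]  ->  [[-93, 41], [-59, 26]]
... * rho(b) = [[5, -2], [3, -1]]  ->  [[-342, 145], [-217, 92]]
... * rho(a^-1) = [[-2, 1], [-1, 0]]  ->  [[539, -342], [342, -217]]
... * rho(b^-1) = [[-1, 2], [-3, 5]]  ->  [[487, -632], [309, -401]]
... * rho(a) = [[0, -1], [1, -2]]  ->  [[-632, 777], [-401, 493]]
tr = -632 + 493 = -139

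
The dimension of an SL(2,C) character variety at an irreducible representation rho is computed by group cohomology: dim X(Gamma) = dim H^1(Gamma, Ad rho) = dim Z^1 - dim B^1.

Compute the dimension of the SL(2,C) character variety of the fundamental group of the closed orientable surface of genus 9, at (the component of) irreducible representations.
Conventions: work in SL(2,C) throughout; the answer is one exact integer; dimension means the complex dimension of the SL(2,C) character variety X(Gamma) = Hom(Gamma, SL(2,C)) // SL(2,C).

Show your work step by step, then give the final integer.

The genus-9 surface group: 2g = 18 generators, one relator prod [a_i, b_i].
Before the relator condition, cocycle space has dim 3*18 = 54.
H^2 = coker(d_2) is dual to H^0 = 0 at irreducible rho (Poincare duality), so d_2 is onto: dim Z^1 = 51.
As always at irreducible rho, dim B^1 = 3.
dim X = dim H^1 = 51 - 3 = 48.

48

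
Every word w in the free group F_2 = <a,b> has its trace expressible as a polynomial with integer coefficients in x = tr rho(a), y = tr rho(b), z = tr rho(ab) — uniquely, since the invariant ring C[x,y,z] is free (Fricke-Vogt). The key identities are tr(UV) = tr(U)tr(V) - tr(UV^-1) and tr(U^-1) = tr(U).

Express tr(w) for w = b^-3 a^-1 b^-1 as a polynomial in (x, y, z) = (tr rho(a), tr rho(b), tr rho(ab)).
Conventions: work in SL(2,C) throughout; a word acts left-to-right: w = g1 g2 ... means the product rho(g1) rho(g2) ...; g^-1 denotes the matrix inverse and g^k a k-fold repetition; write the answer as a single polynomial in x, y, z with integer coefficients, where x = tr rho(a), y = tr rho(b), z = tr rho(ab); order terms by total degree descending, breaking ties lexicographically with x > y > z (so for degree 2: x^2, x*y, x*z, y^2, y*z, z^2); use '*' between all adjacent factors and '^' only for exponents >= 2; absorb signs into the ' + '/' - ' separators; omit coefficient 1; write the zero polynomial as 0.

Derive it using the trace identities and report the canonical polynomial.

y^3*z - x*y^2 - 2*y*z + x

trace(b^-1) = trace(b) = y
reduce: trace(b^-2) = trace(b^-1) * trace(b) - trace(1)  (eliminate b^-1) = y^2 - 2
so trace(b^-3) = trace(b^-2) * trace(b) - trace(b^-1)  (eliminate b^-1) = y^3 - 3*y
so trace(a b^-1) = trace(a) * trace(b) - trace(a b)  (eliminate b^-1) = x*y - z
trace(b^-1 a b^-1) = trace(a b^-1) * trace(b) - trace(a)  (eliminate b^-1) = x*y^2 - y*z - x
trace(b^-3 a) = trace(b^-1 a b^-1) * trace(b) - trace(b^-1 a)  (eliminate b^-1) = x*y^3 - y^2*z - 2*x*y + z
so trace(b^-2 a^-1 b^-1) = trace(b^-3) * trace(a) - trace(b^-3 a)  (eliminate a^-1) = y^2*z - x*y - z
so trace(b^-2 a^-1) = trace(b^-2) * trace(a) - trace(b^-2 a)  (eliminate a^-1) = y*z - x
reduce: trace(b^-3 a^-1 b^-1) = trace(b^-2 a^-1 b^-1) * trace(b) - trace(b^-2 a^-1)  (eliminate b^-1) = y^3*z - x*y^2 - 2*y*z + x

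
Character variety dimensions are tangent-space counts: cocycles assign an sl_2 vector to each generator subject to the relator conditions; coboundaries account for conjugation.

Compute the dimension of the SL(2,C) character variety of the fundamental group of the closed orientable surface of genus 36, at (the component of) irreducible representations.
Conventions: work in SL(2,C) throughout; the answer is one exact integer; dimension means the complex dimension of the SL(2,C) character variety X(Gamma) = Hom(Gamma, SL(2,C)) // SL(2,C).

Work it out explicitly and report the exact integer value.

210

The genus-36 surface group: 2g = 72 generators, one relator prod [a_i, b_i].
A cocycle assigns one sl_2 vector per generator subject to the relator condition d_2(z) = 0: dim of the unconstrained space is 3*2g = 216.
H^2 = coker(d_2) is dual to H^0 = 0 at irreducible rho (Poincare duality), so d_2 is onto: dim Z^1 = 213.
As always at irreducible rho, dim B^1 = 3.
dim H^1 = 213 - 3 = 210 = dim X.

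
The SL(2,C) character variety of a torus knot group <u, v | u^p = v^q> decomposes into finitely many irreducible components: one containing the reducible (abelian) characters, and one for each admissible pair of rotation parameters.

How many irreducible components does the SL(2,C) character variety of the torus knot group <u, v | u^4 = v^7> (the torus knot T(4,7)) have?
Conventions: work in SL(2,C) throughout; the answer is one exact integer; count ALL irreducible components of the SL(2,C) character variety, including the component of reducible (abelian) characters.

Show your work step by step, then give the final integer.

In the torus knot group T(4,7), u^4 = v^7 is central, so an irreducible representation sends it to +I or -I (Schur).
This locks tr(u) to 2*cos(pi*alpha/4), alpha in 1..3, and tr(v) to 2*cos(pi*beta/7), beta in 1..6, on each component of irreducible characters.
The two central values (-1)^alpha I and (-1)^beta I must be the same matrix, so alpha and beta share a parity.
Enumerate parity-matched pairs: 2*3 odd-odd plus 1*3 even-even gives 9.
components with irreducible characters: 9; plus the single component of reducible (abelian) characters: total 10.

10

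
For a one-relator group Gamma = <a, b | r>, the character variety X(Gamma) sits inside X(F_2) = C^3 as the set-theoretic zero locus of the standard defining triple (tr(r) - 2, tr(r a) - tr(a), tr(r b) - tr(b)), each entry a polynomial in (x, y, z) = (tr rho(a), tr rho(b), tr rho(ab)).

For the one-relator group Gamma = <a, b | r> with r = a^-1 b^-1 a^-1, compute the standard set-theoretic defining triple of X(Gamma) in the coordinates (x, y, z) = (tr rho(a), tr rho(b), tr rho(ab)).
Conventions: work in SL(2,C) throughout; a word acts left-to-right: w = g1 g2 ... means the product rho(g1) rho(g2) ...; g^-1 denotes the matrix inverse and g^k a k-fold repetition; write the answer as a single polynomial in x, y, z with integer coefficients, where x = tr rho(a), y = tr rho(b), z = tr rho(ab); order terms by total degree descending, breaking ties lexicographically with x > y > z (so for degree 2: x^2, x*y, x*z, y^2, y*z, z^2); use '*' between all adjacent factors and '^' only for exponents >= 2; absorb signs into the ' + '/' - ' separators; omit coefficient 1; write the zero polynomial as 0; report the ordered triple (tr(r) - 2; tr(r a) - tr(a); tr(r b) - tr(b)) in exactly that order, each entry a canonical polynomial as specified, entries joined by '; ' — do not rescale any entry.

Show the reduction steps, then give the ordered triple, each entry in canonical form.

and trace(a^-1) = trace(a) = x
next, trace(a^-1 b) = trace(b) * trace(a) - trace(b a) = x*y - z
and trace(b^-1 a^-1) = trace(a^-1) * trace(b) - trace(a^-1 b) = z
next, trace(a^-1 b^-1 a^-1) = trace(b^-1 a^-1) * trace(a) - trace(b^-1) = x*z - y
and trace(b a b) = trace(b) * trace(a b) - trace(a)  (reduce the b square) = y*z - x
and trace(b a b a) = trace(a b) * trace(a b) - trace(1)  (split on a) = z^2 - 2
trace(a b a^-1 b) = trace(b a b) * trace(a) - trace(b a b a)  (eliminate a^-1) = x*y*z - x^2 - z^2 + 2
next, trace(b a^-1 b^-1 a) = trace(a b a^-1) * trace(b) - trace(a b a^-1 b)  (eliminate b^-1) = -x*y*z + x^2 + y^2 + z^2 - 2
trace(a^-1 b^-1 a^-1 b) = trace(b a^-1 b^-1) * trace(a) - trace(b a^-1 b^-1 a)  (eliminate a^-1) = x*y*z - y^2 - z^2 + 2
assemble the triple (trace(r) - 2; trace(r a) - x; trace(r b) - y)

x*z - y - 2; -x + z; x*y*z - y^2 - z^2 - y + 2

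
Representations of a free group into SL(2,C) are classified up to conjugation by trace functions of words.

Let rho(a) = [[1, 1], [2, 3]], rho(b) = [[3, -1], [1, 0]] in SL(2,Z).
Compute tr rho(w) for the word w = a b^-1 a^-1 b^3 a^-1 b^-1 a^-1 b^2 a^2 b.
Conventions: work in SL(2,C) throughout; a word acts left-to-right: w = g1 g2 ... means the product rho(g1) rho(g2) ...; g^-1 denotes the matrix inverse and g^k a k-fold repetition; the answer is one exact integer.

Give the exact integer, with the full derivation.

rho(a) = [[1, 1], [2, 3]]
... * rho(b^-1) = [[0, 1], [-1, 3]]  ->  [[-1, 4], [-3, 11]]
... * rho(a^-1) = [[3, -1], [-2, 1]]  ->  [[-11, 5], [-31, 14]]
... * rho(b) = [[3, -1], [1, 0]]  ->  [[-28, 11], [-79, 31]]
... * rho(b) = [[3, -1], [1, 0]]  ->  [[-73, 28], [-206, 79]]
... * rho(b) = [[3, -1], [1, 0]]  ->  [[-191, 73], [-539, 206]]
... * rho(a^-1) = [[3, -1], [-2, 1]]  ->  [[-719, 264], [-2029, 745]]
... * rho(b^-1) = [[0, 1], [-1, 3]]  ->  [[-264, 73], [-745, 206]]
... * rho(a^-1) = [[3, -1], [-2, 1]]  ->  [[-938, 337], [-2647, 951]]
... * rho(b) = [[3, -1], [1, 0]]  ->  [[-2477, 938], [-6990, 2647]]
... * rho(b) = [[3, -1], [1, 0]]  ->  [[-6493, 2477], [-18323, 6990]]
... * rho(a) = [[1, 1], [2, 3]]  ->  [[-1539, 938], [-4343, 2647]]
... * rho(a) = [[1, 1], [2, 3]]  ->  [[337, 1275], [951, 3598]]
... * rho(b) = [[3, -1], [1, 0]]  ->  [[2286, -337], [6451, -951]]
tr = 2286 + -951 = 1335

1335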